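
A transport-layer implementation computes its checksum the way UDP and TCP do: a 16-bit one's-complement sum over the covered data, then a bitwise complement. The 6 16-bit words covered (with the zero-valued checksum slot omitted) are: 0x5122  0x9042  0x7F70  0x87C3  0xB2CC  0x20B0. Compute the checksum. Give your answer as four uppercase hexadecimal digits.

43EA

One's-complement addition (fold any carry out of bit 15 back into bit 0):
  0x5122 + 0x9042 = 0x0E164
  0xE164 + 0x7F70 = 0x160D4 → wrap carry → 0x60D5
  0x60D5 + 0x87C3 = 0x0E898
  0xE898 + 0xB2CC = 0x19B64 → wrap carry → 0x9B65
  0x9B65 + 0x20B0 = 0x0BC15
One's-complement sum = 0xBC15.
Checksum = ~0xBC15 & 0xFFFF = 0x43EA.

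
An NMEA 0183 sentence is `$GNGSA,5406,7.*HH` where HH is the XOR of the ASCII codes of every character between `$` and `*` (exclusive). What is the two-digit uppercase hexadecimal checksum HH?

42

XOR the ASCII codes of the payload characters:
  'G' = 0x47 → acc = 0x47
  'N' = 0x4E → acc = 0x09
  'G' = 0x47 → acc = 0x4E
  'S' = 0x53 → acc = 0x1D
  'A' = 0x41 → acc = 0x5C
  ',' = 0x2C → acc = 0x70
  '5' = 0x35 → acc = 0x45
  '4' = 0x34 → acc = 0x71
  '0' = 0x30 → acc = 0x41
  '6' = 0x36 → acc = 0x77
  ',' = 0x2C → acc = 0x5B
  '7' = 0x37 → acc = 0x6C
  '.' = 0x2E → acc = 0x42
Checksum = 0x42.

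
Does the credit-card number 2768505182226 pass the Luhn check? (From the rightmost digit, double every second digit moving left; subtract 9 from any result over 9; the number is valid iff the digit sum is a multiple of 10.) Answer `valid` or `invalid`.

From the right, keep odd positions and double even positions (subtract 9 from any doubled value over 9):
  doubled (positions 2,4,...): 4 4 2 0 7 5 → sum 22
  kept (positions 1,3,...): 6 2 8 5 5 6 2 → sum 34
Total = 56.
56 mod 10 = 6, so the number is invalid.

invalid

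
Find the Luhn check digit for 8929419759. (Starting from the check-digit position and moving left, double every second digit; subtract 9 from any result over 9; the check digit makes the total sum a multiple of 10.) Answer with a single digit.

8

Partial digits right→left: 9 5 7 9 1 4 9 2 9 8
Double every second digit counting from the check-digit position (so the 1st, 3rd, 5th, ... of the partial from the right).
  doubled (with −9 where >9): 9 5 2 9 9 → sum 34
  kept as-is: 5 9 4 2 8 → sum 28
Total = 34 + 28 = 62.
Check digit = (10 − (62 mod 10)) mod 10 = 8.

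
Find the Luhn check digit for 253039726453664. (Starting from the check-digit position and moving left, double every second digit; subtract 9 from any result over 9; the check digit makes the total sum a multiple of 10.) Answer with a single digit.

Partial digits right→left: 4 6 6 3 5 4 6 2 7 9 3 0 3 5 2
Double every second digit counting from the check-digit position (so the 1st, 3rd, 5th, ... of the partial from the right).
  doubled (with −9 where >9): 8 3 1 3 5 6 6 4 → sum 36
  kept as-is: 6 3 4 2 9 0 5 → sum 29
Total = 36 + 29 = 65.
Check digit = (10 − (65 mod 10)) mod 10 = 5.

5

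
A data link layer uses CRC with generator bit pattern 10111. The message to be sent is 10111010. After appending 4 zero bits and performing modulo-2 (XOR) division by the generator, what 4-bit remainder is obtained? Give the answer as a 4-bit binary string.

1110

Append 4 zeros: 101110100000. Divide by 10111 (XOR where the leading bit is 1):
  pos 0: 10111 XOR 10111 = 00000
  pos 6: 10000 XOR 10111 = 00111
Remainder (last 4 bits) = 1110. This is the CRC / FCS.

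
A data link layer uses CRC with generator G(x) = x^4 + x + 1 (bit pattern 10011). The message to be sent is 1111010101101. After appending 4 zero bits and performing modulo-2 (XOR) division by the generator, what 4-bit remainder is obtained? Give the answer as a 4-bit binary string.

Append 4 zeros: 11110101011010000. Divide by 10011 (XOR where the leading bit is 1):
  pos 0: 11110 XOR 10011 = 01101
  pos 1: 11011 XOR 10011 = 01000
  pos 2: 10000 XOR 10011 = 00011
  pos 5: 11101 XOR 10011 = 01110
  pos 6: 11101 XOR 10011 = 01110
  pos 7: 11100 XOR 10011 = 01111
  pos 8: 11111 XOR 10011 = 01100
  pos 9: 11000 XOR 10011 = 01011
  pos 10: 10110 XOR 10011 = 00101
  pos 12: 10100 XOR 10011 = 00111
Remainder (last 4 bits) = 0111. This is the CRC / FCS.

0111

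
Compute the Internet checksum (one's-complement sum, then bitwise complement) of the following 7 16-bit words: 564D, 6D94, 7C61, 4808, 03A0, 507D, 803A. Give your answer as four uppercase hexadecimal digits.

A35C

One's-complement addition (fold any carry out of bit 15 back into bit 0):
  0x564D + 0x6D94 = 0x0C3E1
  0xC3E1 + 0x7C61 = 0x14042 → wrap carry → 0x4043
  0x4043 + 0x4808 = 0x0884B
  0x884B + 0x03A0 = 0x08BEB
  0x8BEB + 0x507D = 0x0DC68
  0xDC68 + 0x803A = 0x15CA2 → wrap carry → 0x5CA3
One's-complement sum = 0x5CA3.
Checksum = ~0x5CA3 & 0xFFFF = 0xA35C.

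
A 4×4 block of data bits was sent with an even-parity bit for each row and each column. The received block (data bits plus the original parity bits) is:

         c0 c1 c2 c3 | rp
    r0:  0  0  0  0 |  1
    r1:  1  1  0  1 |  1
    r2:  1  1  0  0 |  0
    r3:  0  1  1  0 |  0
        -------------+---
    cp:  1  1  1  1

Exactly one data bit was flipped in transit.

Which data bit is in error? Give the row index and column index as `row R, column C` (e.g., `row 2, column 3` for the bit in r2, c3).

Recompute each row's even parity and compare to rp:
  r0: data parity 0, sent rp 1 → mismatch
  r1: data parity 1, sent rp 1 → ok
  r2: data parity 0, sent rp 0 → ok
  r3: data parity 0, sent rp 0 → ok
Recompute each column's even parity and compare to cp:
  c0: data parity 0, sent cp 1 → mismatch
  c1: data parity 1, sent cp 1 → ok
  c2: data parity 1, sent cp 1 → ok
  c3: data parity 1, sent cp 1 → ok
Exactly one row (r0) and one column (c0) fail → the flipped bit is at their intersection.

row 0, column 0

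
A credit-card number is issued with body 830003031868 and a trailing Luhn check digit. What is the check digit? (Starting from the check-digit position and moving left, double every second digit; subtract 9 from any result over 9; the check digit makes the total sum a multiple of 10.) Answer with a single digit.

Partial digits right→left: 8 6 8 1 3 0 3 0 0 0 3 8
Double every second digit counting from the check-digit position (so the 1st, 3rd, 5th, ... of the partial from the right).
  doubled (with −9 where >9): 7 7 6 6 0 6 → sum 32
  kept as-is: 6 1 0 0 0 8 → sum 15
Total = 32 + 15 = 47.
Check digit = (10 − (47 mod 10)) mod 10 = 3.

3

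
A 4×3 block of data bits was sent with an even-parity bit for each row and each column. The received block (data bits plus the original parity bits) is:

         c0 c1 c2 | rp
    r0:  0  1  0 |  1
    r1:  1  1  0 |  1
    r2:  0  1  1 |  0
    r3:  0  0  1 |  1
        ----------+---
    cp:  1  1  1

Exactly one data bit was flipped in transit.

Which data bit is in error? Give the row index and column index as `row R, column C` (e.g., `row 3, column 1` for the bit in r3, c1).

row 1, column 2

Recompute each row's even parity and compare to rp:
  r0: data parity 1, sent rp 1 → ok
  r1: data parity 0, sent rp 1 → mismatch
  r2: data parity 0, sent rp 0 → ok
  r3: data parity 1, sent rp 1 → ok
Recompute each column's even parity and compare to cp:
  c0: data parity 1, sent cp 1 → ok
  c1: data parity 1, sent cp 1 → ok
  c2: data parity 0, sent cp 1 → mismatch
Exactly one row (r1) and one column (c2) fail → the flipped bit is at their intersection.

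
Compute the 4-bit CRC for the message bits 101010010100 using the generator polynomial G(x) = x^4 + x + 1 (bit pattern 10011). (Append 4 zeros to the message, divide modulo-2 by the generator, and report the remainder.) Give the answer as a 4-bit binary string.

Append 4 zeros: 1010100101000000. Divide by 10011 (XOR where the leading bit is 1):
  pos 0: 10101 XOR 10011 = 00110
  pos 2: 11000 XOR 10011 = 01011
  pos 3: 10111 XOR 10011 = 00100
  pos 5: 10001 XOR 10011 = 00010
  pos 8: 10000 XOR 10011 = 00011
  pos 11: 11000 XOR 10011 = 01011
Remainder (last 4 bits) = 1011. This is the CRC / FCS.

1011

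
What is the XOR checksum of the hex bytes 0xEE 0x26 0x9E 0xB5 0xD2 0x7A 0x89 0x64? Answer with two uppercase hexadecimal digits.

XOR the bytes together:
  start with 0xEE
  0xEE ⊕ 0x26 = 0xC8
  0xC8 ⊕ 0x9E = 0x56
  0x56 ⊕ 0xB5 = 0xE3
  0xE3 ⊕ 0xD2 = 0x31
  0x31 ⊕ 0x7A = 0x4B
  0x4B ⊕ 0x89 = 0xC2
  0xC2 ⊕ 0x64 = 0xA6

A6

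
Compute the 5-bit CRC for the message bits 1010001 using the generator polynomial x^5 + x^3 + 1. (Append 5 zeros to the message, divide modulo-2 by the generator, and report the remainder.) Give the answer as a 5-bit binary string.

11011

Append 5 zeros: 101000100000. Divide by 101001 (XOR where the leading bit is 1):
  pos 0: 101000 XOR 101001 = 000001
  pos 5: 110000 XOR 101001 = 011001
  pos 6: 110010 XOR 101001 = 011011
Remainder (last 5 bits) = 11011. This is the CRC / FCS.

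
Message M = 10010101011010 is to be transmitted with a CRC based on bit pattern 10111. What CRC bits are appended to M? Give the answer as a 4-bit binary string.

0010

Append 4 zeros: 100101010110100000. Divide by 10111 (XOR where the leading bit is 1):
  pos 0: 10010 XOR 10111 = 00101
  pos 2: 10110 XOR 10111 = 00001
  pos 6: 11011 XOR 10111 = 01100
  pos 7: 11000 XOR 10111 = 01111
  pos 8: 11111 XOR 10111 = 01000
  pos 9: 10000 XOR 10111 = 00111
  pos 11: 11100 XOR 10111 = 01011
  pos 12: 10110 XOR 10111 = 00001
Remainder (last 4 bits) = 0010. This is the CRC / FCS.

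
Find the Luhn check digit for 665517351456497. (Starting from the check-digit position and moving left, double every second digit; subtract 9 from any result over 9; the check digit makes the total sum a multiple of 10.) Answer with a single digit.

0

Partial digits right→left: 7 9 4 6 5 4 1 5 3 7 1 5 5 6 6
Double every second digit counting from the check-digit position (so the 1st, 3rd, 5th, ... of the partial from the right).
  doubled (with −9 where >9): 5 8 1 2 6 2 1 3 → sum 28
  kept as-is: 9 6 4 5 7 5 6 → sum 42
Total = 28 + 42 = 70.
Check digit = (10 − (70 mod 10)) mod 10 = 0.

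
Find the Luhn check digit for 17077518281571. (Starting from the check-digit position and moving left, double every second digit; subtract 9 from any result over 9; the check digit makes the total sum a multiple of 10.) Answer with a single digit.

3

Partial digits right→left: 1 7 5 1 8 2 8 1 5 7 7 0 7 1
Double every second digit counting from the check-digit position (so the 1st, 3rd, 5th, ... of the partial from the right).
  doubled (with −9 where >9): 2 1 7 7 1 5 5 → sum 28
  kept as-is: 7 1 2 1 7 0 1 → sum 19
Total = 28 + 19 = 47.
Check digit = (10 − (47 mod 10)) mod 10 = 3.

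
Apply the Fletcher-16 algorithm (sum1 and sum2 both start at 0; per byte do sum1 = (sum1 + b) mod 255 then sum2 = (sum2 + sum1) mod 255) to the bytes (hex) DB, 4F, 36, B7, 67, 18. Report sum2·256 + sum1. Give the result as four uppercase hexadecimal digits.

9A98

Running sums (mod 255):
  after byte 0 (DB): sum1=219, sum2=219
  after byte 1 (4F): sum1=43, sum2=7
  after byte 2 (36): sum1=97, sum2=104
  after byte 3 (B7): sum1=25, sum2=129
  after byte 4 (67): sum1=128, sum2=2
  after byte 5 (18): sum1=152, sum2=154
Checksum = sum2·256 + sum1 = 154·256 + 152 = 39576 = 0x9A98.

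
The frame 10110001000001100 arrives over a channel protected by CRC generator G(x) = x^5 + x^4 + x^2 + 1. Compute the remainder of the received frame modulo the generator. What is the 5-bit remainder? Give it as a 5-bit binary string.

00000

Modulo-2 division of 10110001000001100 by 110101:
  pos 0: 101100 XOR 110101 = 011001
  pos 1: 110010 XOR 110101 = 000111
  pos 4: 111100 XOR 110101 = 001001
  pos 6: 100100 XOR 110101 = 010001
  pos 7: 100010 XOR 110101 = 010111
  pos 8: 101111 XOR 110101 = 011010
  pos 9: 110101 XOR 110101 = 000000
Remainder = 00000 (zero — the frame passes the CRC check).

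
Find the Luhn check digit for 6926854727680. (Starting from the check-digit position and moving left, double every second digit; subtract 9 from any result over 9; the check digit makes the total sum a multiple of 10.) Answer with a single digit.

9

Partial digits right→left: 0 8 6 7 2 7 4 5 8 6 2 9 6
Double every second digit counting from the check-digit position (so the 1st, 3rd, 5th, ... of the partial from the right).
  doubled (with −9 where >9): 0 3 4 8 7 4 3 → sum 29
  kept as-is: 8 7 7 5 6 9 → sum 42
Total = 29 + 42 = 71.
Check digit = (10 − (71 mod 10)) mod 10 = 9.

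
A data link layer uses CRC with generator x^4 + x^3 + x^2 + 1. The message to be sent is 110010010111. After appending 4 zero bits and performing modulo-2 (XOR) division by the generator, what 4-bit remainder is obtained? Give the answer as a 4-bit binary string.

Append 4 zeros: 1100100101110000. Divide by 11101 (XOR where the leading bit is 1):
  pos 0: 11001 XOR 11101 = 00100
  pos 2: 10000 XOR 11101 = 01101
  pos 3: 11011 XOR 11101 = 00110
  pos 5: 11001 XOR 11101 = 00100
  pos 7: 10011 XOR 11101 = 01110
  pos 8: 11100 XOR 11101 = 00001
Remainder (last 4 bits) = 1000. This is the CRC / FCS.

1000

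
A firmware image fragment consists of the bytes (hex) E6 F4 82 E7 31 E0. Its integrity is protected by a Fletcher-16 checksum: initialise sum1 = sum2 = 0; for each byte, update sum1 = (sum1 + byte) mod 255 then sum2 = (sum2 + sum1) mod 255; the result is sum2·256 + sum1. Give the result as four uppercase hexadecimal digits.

3758

Running sums (mod 255):
  after byte 0 (E6): sum1=230, sum2=230
  after byte 1 (F4): sum1=219, sum2=194
  after byte 2 (82): sum1=94, sum2=33
  after byte 3 (E7): sum1=70, sum2=103
  after byte 4 (31): sum1=119, sum2=222
  after byte 5 (E0): sum1=88, sum2=55
Checksum = sum2·256 + sum1 = 55·256 + 88 = 14168 = 0x3758.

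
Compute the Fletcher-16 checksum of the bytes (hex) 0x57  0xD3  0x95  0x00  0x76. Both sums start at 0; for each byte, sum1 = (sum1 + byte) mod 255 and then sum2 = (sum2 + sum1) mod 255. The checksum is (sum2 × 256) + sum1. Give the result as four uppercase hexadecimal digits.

Running sums (mod 255):
  after byte 0 (0x57): sum1=87, sum2=87
  after byte 1 (0xD3): sum1=43, sum2=130
  after byte 2 (0x95): sum1=192, sum2=67
  after byte 3 (0x00): sum1=192, sum2=4
  after byte 4 (0x76): sum1=55, sum2=59
Checksum = sum2·256 + sum1 = 59·256 + 55 = 15159 = 0x3B37.

3B37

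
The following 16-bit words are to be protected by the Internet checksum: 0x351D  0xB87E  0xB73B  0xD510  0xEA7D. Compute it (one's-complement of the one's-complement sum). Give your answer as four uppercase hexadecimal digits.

9B99

One's-complement addition (fold any carry out of bit 15 back into bit 0):
  0x351D + 0xB87E = 0x0ED9B
  0xED9B + 0xB73B = 0x1A4D6 → wrap carry → 0xA4D7
  0xA4D7 + 0xD510 = 0x179E7 → wrap carry → 0x79E8
  0x79E8 + 0xEA7D = 0x16465 → wrap carry → 0x6466
One's-complement sum = 0x6466.
Checksum = ~0x6466 & 0xFFFF = 0x9B99.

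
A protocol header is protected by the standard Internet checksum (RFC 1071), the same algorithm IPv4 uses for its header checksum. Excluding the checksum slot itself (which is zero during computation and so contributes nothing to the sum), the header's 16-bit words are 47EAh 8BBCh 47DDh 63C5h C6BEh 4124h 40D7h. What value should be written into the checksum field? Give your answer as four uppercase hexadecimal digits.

37FC

One's-complement addition (fold any carry out of bit 15 back into bit 0):
  0x47EA + 0x8BBC = 0x0D3A6
  0xD3A6 + 0x47DD = 0x11B83 → wrap carry → 0x1B84
  0x1B84 + 0x63C5 = 0x07F49
  0x7F49 + 0xC6BE = 0x14607 → wrap carry → 0x4608
  0x4608 + 0x4124 = 0x0872C
  0x872C + 0x40D7 = 0x0C803
One's-complement sum = 0xC803.
Checksum = ~0xC803 & 0xFFFF = 0x37FC.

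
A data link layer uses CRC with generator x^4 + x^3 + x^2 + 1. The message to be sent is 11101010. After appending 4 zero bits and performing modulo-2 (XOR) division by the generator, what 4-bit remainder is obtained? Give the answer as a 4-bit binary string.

Append 4 zeros: 111010100000. Divide by 11101 (XOR where the leading bit is 1):
  pos 0: 11101 XOR 11101 = 00000
  pos 6: 10000 XOR 11101 = 01101
  pos 7: 11010 XOR 11101 = 00111
Remainder (last 4 bits) = 0111. This is the CRC / FCS.

0111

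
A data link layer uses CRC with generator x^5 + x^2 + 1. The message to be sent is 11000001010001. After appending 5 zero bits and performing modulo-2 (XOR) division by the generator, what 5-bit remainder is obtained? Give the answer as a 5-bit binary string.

Append 5 zeros: 1100000101000100000. Divide by 100101 (XOR where the leading bit is 1):
  pos 0: 110000 XOR 100101 = 010101
  pos 1: 101010 XOR 100101 = 001111
  pos 3: 111110 XOR 100101 = 011011
  pos 4: 110111 XOR 100101 = 010010
  pos 5: 100100 XOR 100101 = 000001
  pos 10: 100100 XOR 100101 = 000001
Remainder (last 5 bits) = 01000. This is the CRC / FCS.

01000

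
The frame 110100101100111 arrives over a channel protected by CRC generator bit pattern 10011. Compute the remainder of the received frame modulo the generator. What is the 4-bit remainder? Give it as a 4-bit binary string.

0010

Modulo-2 division of 110100101100111 by 10011:
  pos 0: 11010 XOR 10011 = 01001
  pos 1: 10010 XOR 10011 = 00001
  pos 5: 11011 XOR 10011 = 01000
  pos 6: 10000 XOR 10011 = 00011
  pos 9: 11011 XOR 10011 = 01000
  pos 10: 10001 XOR 10011 = 00010
Remainder = 0010 (nonzero — an error is detected).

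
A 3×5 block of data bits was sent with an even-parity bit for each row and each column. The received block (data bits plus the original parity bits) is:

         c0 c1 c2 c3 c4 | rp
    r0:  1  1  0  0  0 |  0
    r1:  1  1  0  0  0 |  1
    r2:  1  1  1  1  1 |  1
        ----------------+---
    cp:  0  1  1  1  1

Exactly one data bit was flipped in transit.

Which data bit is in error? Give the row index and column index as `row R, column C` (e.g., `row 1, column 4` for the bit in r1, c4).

Recompute each row's even parity and compare to rp:
  r0: data parity 0, sent rp 0 → ok
  r1: data parity 0, sent rp 1 → mismatch
  r2: data parity 1, sent rp 1 → ok
Recompute each column's even parity and compare to cp:
  c0: data parity 1, sent cp 0 → mismatch
  c1: data parity 1, sent cp 1 → ok
  c2: data parity 1, sent cp 1 → ok
  c3: data parity 1, sent cp 1 → ok
  c4: data parity 1, sent cp 1 → ok
Exactly one row (r1) and one column (c0) fail → the flipped bit is at their intersection.

row 1, column 0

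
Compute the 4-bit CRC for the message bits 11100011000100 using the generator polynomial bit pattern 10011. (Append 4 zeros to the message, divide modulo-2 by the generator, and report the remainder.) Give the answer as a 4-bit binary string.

0010

Append 4 zeros: 111000110001000000. Divide by 10011 (XOR where the leading bit is 1):
  pos 0: 11100 XOR 10011 = 01111
  pos 1: 11110 XOR 10011 = 01101
  pos 2: 11011 XOR 10011 = 01000
  pos 3: 10001 XOR 10011 = 00010
  pos 6: 10000 XOR 10011 = 00011
  pos 9: 11100 XOR 10011 = 01111
  pos 10: 11110 XOR 10011 = 01101
  pos 11: 11010 XOR 10011 = 01001
  pos 12: 10010 XOR 10011 = 00001
Remainder (last 4 bits) = 0010. This is the CRC / FCS.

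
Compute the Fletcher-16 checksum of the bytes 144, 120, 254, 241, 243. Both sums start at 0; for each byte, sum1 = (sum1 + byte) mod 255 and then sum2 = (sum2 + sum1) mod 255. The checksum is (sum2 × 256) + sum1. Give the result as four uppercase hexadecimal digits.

89ED

Running sums (mod 255):
  after byte 0 (144): sum1=144, sum2=144
  after byte 1 (120): sum1=9, sum2=153
  after byte 2 (254): sum1=8, sum2=161
  after byte 3 (241): sum1=249, sum2=155
  after byte 4 (243): sum1=237, sum2=137
Checksum = sum2·256 + sum1 = 137·256 + 237 = 35309 = 0x89ED.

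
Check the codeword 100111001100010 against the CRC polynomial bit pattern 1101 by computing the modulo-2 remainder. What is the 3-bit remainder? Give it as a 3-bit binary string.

000

Modulo-2 division of 100111001100010 by 1101:
  pos 0: 1001 XOR 1101 = 0100
  pos 1: 1001 XOR 1101 = 0100
  pos 2: 1001 XOR 1101 = 0100
  pos 3: 1000 XOR 1101 = 0101
  pos 4: 1010 XOR 1101 = 0111
  pos 5: 1111 XOR 1101 = 0010
  pos 7: 1010 XOR 1101 = 0111
  pos 8: 1110 XOR 1101 = 0011
  pos 10: 1101 XOR 1101 = 0000
Remainder = 000 (zero — the frame passes the CRC check).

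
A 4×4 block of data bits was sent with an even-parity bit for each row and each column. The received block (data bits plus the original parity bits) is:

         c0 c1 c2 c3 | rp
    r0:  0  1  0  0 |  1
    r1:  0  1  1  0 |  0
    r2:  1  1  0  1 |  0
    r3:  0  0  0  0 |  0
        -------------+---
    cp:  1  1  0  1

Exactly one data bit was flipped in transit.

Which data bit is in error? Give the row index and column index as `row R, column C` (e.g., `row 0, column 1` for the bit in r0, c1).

Recompute each row's even parity and compare to rp:
  r0: data parity 1, sent rp 1 → ok
  r1: data parity 0, sent rp 0 → ok
  r2: data parity 1, sent rp 0 → mismatch
  r3: data parity 0, sent rp 0 → ok
Recompute each column's even parity and compare to cp:
  c0: data parity 1, sent cp 1 → ok
  c1: data parity 1, sent cp 1 → ok
  c2: data parity 1, sent cp 0 → mismatch
  c3: data parity 1, sent cp 1 → ok
Exactly one row (r2) and one column (c2) fail → the flipped bit is at their intersection.

row 2, column 2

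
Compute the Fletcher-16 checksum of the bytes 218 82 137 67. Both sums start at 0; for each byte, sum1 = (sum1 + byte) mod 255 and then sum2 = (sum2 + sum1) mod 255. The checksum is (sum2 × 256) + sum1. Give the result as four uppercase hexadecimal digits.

Running sums (mod 255):
  after byte 0 (218): sum1=218, sum2=218
  after byte 1 (82): sum1=45, sum2=8
  after byte 2 (137): sum1=182, sum2=190
  after byte 3 (67): sum1=249, sum2=184
Checksum = sum2·256 + sum1 = 184·256 + 249 = 47353 = 0xB8F9.

B8F9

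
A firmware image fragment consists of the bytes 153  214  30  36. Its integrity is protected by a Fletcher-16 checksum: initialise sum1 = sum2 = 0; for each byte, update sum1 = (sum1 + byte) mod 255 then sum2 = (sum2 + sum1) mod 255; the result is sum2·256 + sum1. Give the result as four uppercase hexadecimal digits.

4BB2

Running sums (mod 255):
  after byte 0 (153): sum1=153, sum2=153
  after byte 1 (214): sum1=112, sum2=10
  after byte 2 (30): sum1=142, sum2=152
  after byte 3 (36): sum1=178, sum2=75
Checksum = sum2·256 + sum1 = 75·256 + 178 = 19378 = 0x4BB2.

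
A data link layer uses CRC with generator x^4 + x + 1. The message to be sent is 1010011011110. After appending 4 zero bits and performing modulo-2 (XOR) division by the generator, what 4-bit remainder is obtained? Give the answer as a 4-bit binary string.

0110

Append 4 zeros: 10100110111100000. Divide by 10011 (XOR where the leading bit is 1):
  pos 0: 10100 XOR 10011 = 00111
  pos 2: 11111 XOR 10011 = 01100
  pos 3: 11000 XOR 10011 = 01011
  pos 4: 10111 XOR 10011 = 00100
  pos 6: 10011 XOR 10011 = 00000
  pos 11: 10000 XOR 10011 = 00011
Remainder (last 4 bits) = 0110. This is the CRC / FCS.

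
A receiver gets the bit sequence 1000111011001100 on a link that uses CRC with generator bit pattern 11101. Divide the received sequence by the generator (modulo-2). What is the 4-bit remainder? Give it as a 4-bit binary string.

0000

Modulo-2 division of 1000111011001100 by 11101:
  pos 0: 10001 XOR 11101 = 01100
  pos 1: 11001 XOR 11101 = 00100
  pos 3: 10010 XOR 11101 = 01111
  pos 4: 11111 XOR 11101 = 00010
  pos 7: 10100 XOR 11101 = 01001
  pos 8: 10011 XOR 11101 = 01110
  pos 9: 11101 XOR 11101 = 00000
Remainder = 0000 (zero — the frame passes the CRC check).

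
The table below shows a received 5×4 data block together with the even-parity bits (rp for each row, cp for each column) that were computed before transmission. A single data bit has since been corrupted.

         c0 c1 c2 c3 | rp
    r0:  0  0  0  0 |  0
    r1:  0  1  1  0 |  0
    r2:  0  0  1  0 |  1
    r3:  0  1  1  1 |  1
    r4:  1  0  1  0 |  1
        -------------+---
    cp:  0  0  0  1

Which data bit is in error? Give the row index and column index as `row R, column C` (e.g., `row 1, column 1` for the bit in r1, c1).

Recompute each row's even parity and compare to rp:
  r0: data parity 0, sent rp 0 → ok
  r1: data parity 0, sent rp 0 → ok
  r2: data parity 1, sent rp 1 → ok
  r3: data parity 1, sent rp 1 → ok
  r4: data parity 0, sent rp 1 → mismatch
Recompute each column's even parity and compare to cp:
  c0: data parity 1, sent cp 0 → mismatch
  c1: data parity 0, sent cp 0 → ok
  c2: data parity 0, sent cp 0 → ok
  c3: data parity 1, sent cp 1 → ok
Exactly one row (r4) and one column (c0) fail → the flipped bit is at their intersection.

row 4, column 0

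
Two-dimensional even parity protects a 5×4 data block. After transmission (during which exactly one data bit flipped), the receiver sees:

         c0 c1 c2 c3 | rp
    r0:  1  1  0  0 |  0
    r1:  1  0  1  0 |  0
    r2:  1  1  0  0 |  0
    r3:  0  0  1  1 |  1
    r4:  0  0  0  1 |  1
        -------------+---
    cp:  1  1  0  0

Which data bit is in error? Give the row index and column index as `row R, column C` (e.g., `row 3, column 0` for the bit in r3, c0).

row 3, column 1

Recompute each row's even parity and compare to rp:
  r0: data parity 0, sent rp 0 → ok
  r1: data parity 0, sent rp 0 → ok
  r2: data parity 0, sent rp 0 → ok
  r3: data parity 0, sent rp 1 → mismatch
  r4: data parity 1, sent rp 1 → ok
Recompute each column's even parity and compare to cp:
  c0: data parity 1, sent cp 1 → ok
  c1: data parity 0, sent cp 1 → mismatch
  c2: data parity 0, sent cp 0 → ok
  c3: data parity 0, sent cp 0 → ok
Exactly one row (r3) and one column (c1) fail → the flipped bit is at their intersection.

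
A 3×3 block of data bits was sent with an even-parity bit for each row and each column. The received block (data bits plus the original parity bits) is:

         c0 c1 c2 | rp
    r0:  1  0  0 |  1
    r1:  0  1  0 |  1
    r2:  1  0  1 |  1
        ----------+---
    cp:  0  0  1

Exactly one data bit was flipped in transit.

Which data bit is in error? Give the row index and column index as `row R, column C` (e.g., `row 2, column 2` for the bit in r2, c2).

row 2, column 1

Recompute each row's even parity and compare to rp:
  r0: data parity 1, sent rp 1 → ok
  r1: data parity 1, sent rp 1 → ok
  r2: data parity 0, sent rp 1 → mismatch
Recompute each column's even parity and compare to cp:
  c0: data parity 0, sent cp 0 → ok
  c1: data parity 1, sent cp 0 → mismatch
  c2: data parity 1, sent cp 1 → ok
Exactly one row (r2) and one column (c1) fail → the flipped bit is at their intersection.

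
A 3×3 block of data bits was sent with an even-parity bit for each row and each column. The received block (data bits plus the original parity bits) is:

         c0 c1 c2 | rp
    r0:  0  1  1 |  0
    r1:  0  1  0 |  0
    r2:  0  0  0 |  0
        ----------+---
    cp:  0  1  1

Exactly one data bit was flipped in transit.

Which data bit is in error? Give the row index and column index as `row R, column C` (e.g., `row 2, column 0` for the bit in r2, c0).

Recompute each row's even parity and compare to rp:
  r0: data parity 0, sent rp 0 → ok
  r1: data parity 1, sent rp 0 → mismatch
  r2: data parity 0, sent rp 0 → ok
Recompute each column's even parity and compare to cp:
  c0: data parity 0, sent cp 0 → ok
  c1: data parity 0, sent cp 1 → mismatch
  c2: data parity 1, sent cp 1 → ok
Exactly one row (r1) and one column (c1) fail → the flipped bit is at their intersection.

row 1, column 1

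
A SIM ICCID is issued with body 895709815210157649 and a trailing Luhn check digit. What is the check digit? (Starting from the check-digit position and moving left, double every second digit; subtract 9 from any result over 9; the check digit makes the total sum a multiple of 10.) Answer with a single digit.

9

Partial digits right→left: 9 4 6 7 5 1 0 1 2 5 1 8 9 0 7 5 9 8
Double every second digit counting from the check-digit position (so the 1st, 3rd, 5th, ... of the partial from the right).
  doubled (with −9 where >9): 9 3 1 0 4 2 9 5 9 → sum 42
  kept as-is: 4 7 1 1 5 8 0 5 8 → sum 39
Total = 42 + 39 = 81.
Check digit = (10 − (81 mod 10)) mod 10 = 9.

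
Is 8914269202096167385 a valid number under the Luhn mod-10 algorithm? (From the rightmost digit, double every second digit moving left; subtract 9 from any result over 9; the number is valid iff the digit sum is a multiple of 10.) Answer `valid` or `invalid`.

invalid

From the right, keep odd positions and double even positions (subtract 9 from any doubled value over 9):
  doubled (positions 2,4,...): 7 5 2 9 4 4 3 8 9 → sum 51
  kept (positions 1,3,...): 5 3 6 6 0 0 9 2 1 8 → sum 40
Total = 91.
91 mod 10 = 1, so the number is invalid.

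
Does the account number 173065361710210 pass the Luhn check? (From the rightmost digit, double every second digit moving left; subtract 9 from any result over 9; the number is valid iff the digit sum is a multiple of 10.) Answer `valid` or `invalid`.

invalid

From the right, keep odd positions and double even positions (subtract 9 from any doubled value over 9):
  doubled (positions 2,4,...): 2 0 5 3 1 0 5 → sum 16
  kept (positions 1,3,...): 0 2 1 1 3 6 3 1 → sum 17
Total = 33.
33 mod 10 = 3, so the number is invalid.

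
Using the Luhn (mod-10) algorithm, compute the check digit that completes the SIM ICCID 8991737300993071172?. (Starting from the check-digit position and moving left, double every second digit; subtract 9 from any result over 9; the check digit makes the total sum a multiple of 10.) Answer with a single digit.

5

Partial digits right→left: 2 7 1 1 7 0 3 9 9 0 0 3 7 3 7 1 9 9 8
Double every second digit counting from the check-digit position (so the 1st, 3rd, 5th, ... of the partial from the right).
  doubled (with −9 where >9): 4 2 5 6 9 0 5 5 9 7 → sum 52
  kept as-is: 7 1 0 9 0 3 3 1 9 → sum 33
Total = 52 + 33 = 85.
Check digit = (10 − (85 mod 10)) mod 10 = 5.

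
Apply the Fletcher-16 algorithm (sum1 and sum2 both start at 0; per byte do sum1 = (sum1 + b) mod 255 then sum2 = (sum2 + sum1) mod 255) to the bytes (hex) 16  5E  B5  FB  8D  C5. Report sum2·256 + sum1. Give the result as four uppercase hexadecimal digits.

Running sums (mod 255):
  after byte 0 (16): sum1=22, sum2=22
  after byte 1 (5E): sum1=116, sum2=138
  after byte 2 (B5): sum1=42, sum2=180
  after byte 3 (FB): sum1=38, sum2=218
  after byte 4 (8D): sum1=179, sum2=142
  after byte 5 (C5): sum1=121, sum2=8
Checksum = sum2·256 + sum1 = 8·256 + 121 = 2169 = 0x0879.

0879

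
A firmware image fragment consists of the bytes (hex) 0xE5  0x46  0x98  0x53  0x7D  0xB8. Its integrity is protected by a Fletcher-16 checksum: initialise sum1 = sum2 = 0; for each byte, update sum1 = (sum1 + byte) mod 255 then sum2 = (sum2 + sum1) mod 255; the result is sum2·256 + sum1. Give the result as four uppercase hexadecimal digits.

D24E

Running sums (mod 255):
  after byte 0 (0xE5): sum1=229, sum2=229
  after byte 1 (0x46): sum1=44, sum2=18
  after byte 2 (0x98): sum1=196, sum2=214
  after byte 3 (0x53): sum1=24, sum2=238
  after byte 4 (0x7D): sum1=149, sum2=132
  after byte 5 (0xB8): sum1=78, sum2=210
Checksum = sum2·256 + sum1 = 210·256 + 78 = 53838 = 0xD24E.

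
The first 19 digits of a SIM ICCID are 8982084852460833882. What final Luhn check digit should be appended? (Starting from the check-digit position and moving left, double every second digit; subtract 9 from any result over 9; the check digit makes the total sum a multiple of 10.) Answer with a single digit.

8

Partial digits right→left: 2 8 8 3 3 8 0 6 4 2 5 8 4 8 0 2 8 9 8
Double every second digit counting from the check-digit position (so the 1st, 3rd, 5th, ... of the partial from the right).
  doubled (with −9 where >9): 4 7 6 0 8 1 8 0 7 7 → sum 48
  kept as-is: 8 3 8 6 2 8 8 2 9 → sum 54
Total = 48 + 54 = 102.
Check digit = (10 − (102 mod 10)) mod 10 = 8.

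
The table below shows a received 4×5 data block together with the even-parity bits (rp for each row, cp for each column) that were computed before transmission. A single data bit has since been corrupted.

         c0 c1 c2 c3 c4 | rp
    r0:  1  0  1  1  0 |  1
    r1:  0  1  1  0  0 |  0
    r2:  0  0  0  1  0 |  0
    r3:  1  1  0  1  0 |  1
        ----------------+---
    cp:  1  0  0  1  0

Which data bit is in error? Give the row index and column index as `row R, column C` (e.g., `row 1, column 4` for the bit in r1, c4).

row 2, column 0

Recompute each row's even parity and compare to rp:
  r0: data parity 1, sent rp 1 → ok
  r1: data parity 0, sent rp 0 → ok
  r2: data parity 1, sent rp 0 → mismatch
  r3: data parity 1, sent rp 1 → ok
Recompute each column's even parity and compare to cp:
  c0: data parity 0, sent cp 1 → mismatch
  c1: data parity 0, sent cp 0 → ok
  c2: data parity 0, sent cp 0 → ok
  c3: data parity 1, sent cp 1 → ok
  c4: data parity 0, sent cp 0 → ok
Exactly one row (r2) and one column (c0) fail → the flipped bit is at their intersection.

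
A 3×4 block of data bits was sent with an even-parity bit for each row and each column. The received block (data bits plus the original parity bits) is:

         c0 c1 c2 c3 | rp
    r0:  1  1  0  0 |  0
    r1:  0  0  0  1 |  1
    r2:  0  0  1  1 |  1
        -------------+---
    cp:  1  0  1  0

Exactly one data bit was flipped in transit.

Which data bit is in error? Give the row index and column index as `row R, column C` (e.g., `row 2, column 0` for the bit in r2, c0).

Recompute each row's even parity and compare to rp:
  r0: data parity 0, sent rp 0 → ok
  r1: data parity 1, sent rp 1 → ok
  r2: data parity 0, sent rp 1 → mismatch
Recompute each column's even parity and compare to cp:
  c0: data parity 1, sent cp 1 → ok
  c1: data parity 1, sent cp 0 → mismatch
  c2: data parity 1, sent cp 1 → ok
  c3: data parity 0, sent cp 0 → ok
Exactly one row (r2) and one column (c1) fail → the flipped bit is at their intersection.

row 2, column 1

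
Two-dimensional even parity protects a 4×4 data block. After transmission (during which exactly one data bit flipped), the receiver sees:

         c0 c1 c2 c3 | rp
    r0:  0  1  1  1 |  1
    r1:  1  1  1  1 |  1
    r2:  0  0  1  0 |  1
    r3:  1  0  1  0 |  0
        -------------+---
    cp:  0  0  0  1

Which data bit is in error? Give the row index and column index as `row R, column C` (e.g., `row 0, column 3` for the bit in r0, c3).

row 1, column 3

Recompute each row's even parity and compare to rp:
  r0: data parity 1, sent rp 1 → ok
  r1: data parity 0, sent rp 1 → mismatch
  r2: data parity 1, sent rp 1 → ok
  r3: data parity 0, sent rp 0 → ok
Recompute each column's even parity and compare to cp:
  c0: data parity 0, sent cp 0 → ok
  c1: data parity 0, sent cp 0 → ok
  c2: data parity 0, sent cp 0 → ok
  c3: data parity 0, sent cp 1 → mismatch
Exactly one row (r1) and one column (c3) fail → the flipped bit is at their intersection.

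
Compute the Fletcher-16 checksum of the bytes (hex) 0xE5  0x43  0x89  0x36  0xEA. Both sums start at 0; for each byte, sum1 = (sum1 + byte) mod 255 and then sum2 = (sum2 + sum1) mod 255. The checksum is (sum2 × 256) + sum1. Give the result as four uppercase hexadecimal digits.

Running sums (mod 255):
  after byte 0 (0xE5): sum1=229, sum2=229
  after byte 1 (0x43): sum1=41, sum2=15
  after byte 2 (0x89): sum1=178, sum2=193
  after byte 3 (0x36): sum1=232, sum2=170
  after byte 4 (0xEA): sum1=211, sum2=126
Checksum = sum2·256 + sum1 = 126·256 + 211 = 32467 = 0x7ED3.

7ED3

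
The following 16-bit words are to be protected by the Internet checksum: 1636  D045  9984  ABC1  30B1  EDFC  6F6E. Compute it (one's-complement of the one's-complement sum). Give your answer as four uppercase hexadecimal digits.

4621

One's-complement addition (fold any carry out of bit 15 back into bit 0):
  0x1636 + 0xD045 = 0x0E67B
  0xE67B + 0x9984 = 0x17FFF → wrap carry → 0x8000
  0x8000 + 0xABC1 = 0x12BC1 → wrap carry → 0x2BC2
  0x2BC2 + 0x30B1 = 0x05C73
  0x5C73 + 0xEDFC = 0x14A6F → wrap carry → 0x4A70
  0x4A70 + 0x6F6E = 0x0B9DE
One's-complement sum = 0xB9DE.
Checksum = ~0xB9DE & 0xFFFF = 0x4621.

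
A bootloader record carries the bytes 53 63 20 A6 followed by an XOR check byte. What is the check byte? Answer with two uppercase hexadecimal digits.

XOR the bytes together:
  start with 0x53
  0x53 ⊕ 0x63 = 0x30
  0x30 ⊕ 0x20 = 0x10
  0x10 ⊕ 0xA6 = 0xB6

B6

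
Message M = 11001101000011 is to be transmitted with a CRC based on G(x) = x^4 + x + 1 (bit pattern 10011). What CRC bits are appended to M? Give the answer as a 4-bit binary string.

Append 4 zeros: 110011010000110000. Divide by 10011 (XOR where the leading bit is 1):
  pos 0: 11001 XOR 10011 = 01010
  pos 1: 10101 XOR 10011 = 00110
  pos 3: 11001 XOR 10011 = 01010
  pos 4: 10100 XOR 10011 = 00111
  pos 6: 11100 XOR 10011 = 01111
  pos 7: 11110 XOR 10011 = 01101
  pos 8: 11011 XOR 10011 = 01000
  pos 9: 10001 XOR 10011 = 00010
  pos 12: 10000 XOR 10011 = 00011
Remainder (last 4 bits) = 0110. This is the CRC / FCS.

0110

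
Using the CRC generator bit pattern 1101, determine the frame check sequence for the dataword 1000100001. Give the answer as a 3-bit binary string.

Append 3 zeros: 1000100001000. Divide by 1101 (XOR where the leading bit is 1):
  pos 0: 1000 XOR 1101 = 0101
  pos 1: 1011 XOR 1101 = 0110
  pos 2: 1100 XOR 1101 = 0001
  pos 5: 1000 XOR 1101 = 0101
  pos 6: 1011 XOR 1101 = 0110
  pos 7: 1100 XOR 1101 = 0001
Remainder (last 3 bits) = 100. This is the CRC / FCS.

100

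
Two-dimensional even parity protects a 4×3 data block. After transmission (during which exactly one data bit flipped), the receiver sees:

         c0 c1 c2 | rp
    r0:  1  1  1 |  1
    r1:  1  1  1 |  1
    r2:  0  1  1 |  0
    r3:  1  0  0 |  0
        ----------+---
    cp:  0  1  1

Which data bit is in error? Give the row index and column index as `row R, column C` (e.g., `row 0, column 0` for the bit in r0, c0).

row 3, column 0

Recompute each row's even parity and compare to rp:
  r0: data parity 1, sent rp 1 → ok
  r1: data parity 1, sent rp 1 → ok
  r2: data parity 0, sent rp 0 → ok
  r3: data parity 1, sent rp 0 → mismatch
Recompute each column's even parity and compare to cp:
  c0: data parity 1, sent cp 0 → mismatch
  c1: data parity 1, sent cp 1 → ok
  c2: data parity 1, sent cp 1 → ok
Exactly one row (r3) and one column (c0) fail → the flipped bit is at their intersection.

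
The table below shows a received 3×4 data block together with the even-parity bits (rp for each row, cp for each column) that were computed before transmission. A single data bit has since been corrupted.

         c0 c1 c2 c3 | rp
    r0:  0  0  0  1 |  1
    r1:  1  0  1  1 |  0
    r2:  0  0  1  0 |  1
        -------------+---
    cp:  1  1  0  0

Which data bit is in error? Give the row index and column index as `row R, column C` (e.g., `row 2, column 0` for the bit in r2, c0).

row 1, column 1

Recompute each row's even parity and compare to rp:
  r0: data parity 1, sent rp 1 → ok
  r1: data parity 1, sent rp 0 → mismatch
  r2: data parity 1, sent rp 1 → ok
Recompute each column's even parity and compare to cp:
  c0: data parity 1, sent cp 1 → ok
  c1: data parity 0, sent cp 1 → mismatch
  c2: data parity 0, sent cp 0 → ok
  c3: data parity 0, sent cp 0 → ok
Exactly one row (r1) and one column (c1) fail → the flipped bit is at their intersection.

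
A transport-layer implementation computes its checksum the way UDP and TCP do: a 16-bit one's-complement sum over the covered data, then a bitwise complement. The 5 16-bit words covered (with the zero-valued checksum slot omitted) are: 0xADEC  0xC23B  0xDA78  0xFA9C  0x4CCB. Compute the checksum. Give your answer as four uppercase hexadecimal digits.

One's-complement addition (fold any carry out of bit 15 back into bit 0):
  0xADEC + 0xC23B = 0x17027 → wrap carry → 0x7028
  0x7028 + 0xDA78 = 0x14AA0 → wrap carry → 0x4AA1
  0x4AA1 + 0xFA9C = 0x1453D → wrap carry → 0x453E
  0x453E + 0x4CCB = 0x09209
One's-complement sum = 0x9209.
Checksum = ~0x9209 & 0xFFFF = 0x6DF6.

6DF6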